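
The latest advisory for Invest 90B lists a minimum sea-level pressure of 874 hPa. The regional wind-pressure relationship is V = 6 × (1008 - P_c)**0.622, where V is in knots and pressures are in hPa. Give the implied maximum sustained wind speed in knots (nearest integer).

ΔP = 1008 − 874 = 134 hPa.
134^0.622 ≈ 21.041.
V ≈ 6 × 21.041 ≈ 126.2 kt.

126 kt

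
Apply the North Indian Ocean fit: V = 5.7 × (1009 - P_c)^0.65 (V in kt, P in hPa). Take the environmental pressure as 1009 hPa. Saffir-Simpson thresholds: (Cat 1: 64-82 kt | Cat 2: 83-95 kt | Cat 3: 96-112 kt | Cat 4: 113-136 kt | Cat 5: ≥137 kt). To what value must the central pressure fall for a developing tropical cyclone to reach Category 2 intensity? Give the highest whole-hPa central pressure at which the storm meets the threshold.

Category 2 begins at V = 83 kt.
Required ΔP = (83/5.7)^(1/0.65) = 14.561^1.538 ≈ 61.59 hPa.
P_c ≤ 1009 − 61.59 = 947.41, so the highest integer P_c is 947 hPa.

947 hPa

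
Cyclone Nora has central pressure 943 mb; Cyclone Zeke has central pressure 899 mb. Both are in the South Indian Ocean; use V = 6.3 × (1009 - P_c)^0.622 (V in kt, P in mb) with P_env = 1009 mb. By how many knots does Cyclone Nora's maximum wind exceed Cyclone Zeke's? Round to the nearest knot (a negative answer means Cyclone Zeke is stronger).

-32 kt

Cyclone Nora: ΔP = 66; V ≈ 6.3 × 66^0.622 ≈ 85.33 kt.
Cyclone Zeke: ΔP = 110; V ≈ 6.3 × 110^0.622 ≈ 117.24 kt.
Difference ≈ 85.33 − 117.24 = -31.91 → -32 kt.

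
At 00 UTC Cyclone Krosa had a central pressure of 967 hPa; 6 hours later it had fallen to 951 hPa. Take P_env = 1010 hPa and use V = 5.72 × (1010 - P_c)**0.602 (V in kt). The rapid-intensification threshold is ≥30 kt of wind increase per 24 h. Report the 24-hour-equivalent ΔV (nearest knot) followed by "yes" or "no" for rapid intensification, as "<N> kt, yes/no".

V₁: ΔP = 43, V ≈ 5.72 × 43^0.602 ≈ 55.05 kt.
V₂: ΔP = 59, V ≈ 5.72 × 59^0.602 ≈ 66.60 kt.
ΔV over 6 h = 11.55 kt → 24 h equivalent = 11.55 × 24/6 ≈ 46.20 kt.
46 kt ≥ 30 kt ⇒ rapid intensification.

46 kt, yes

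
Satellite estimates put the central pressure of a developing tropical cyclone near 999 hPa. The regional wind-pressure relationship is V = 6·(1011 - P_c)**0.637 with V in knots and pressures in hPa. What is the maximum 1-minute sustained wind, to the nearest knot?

ΔP = 1011 − 999 = 12 hPa.
12^0.637 ≈ 4.869.
V ≈ 6 × 4.869 ≈ 29.2 kt.

29 kt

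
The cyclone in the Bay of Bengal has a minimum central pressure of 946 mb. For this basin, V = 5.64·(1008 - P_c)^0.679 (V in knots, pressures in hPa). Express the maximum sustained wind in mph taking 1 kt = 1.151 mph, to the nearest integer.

107 mph

ΔP = 1008 − 946 = 62 mb.
V ≈ 5.64 × 62^0.679 = 5.64 × 16.483 ≈ 92.964 kt.
92.964 × 1.151 ≈ 107.00 mph → 107 mph.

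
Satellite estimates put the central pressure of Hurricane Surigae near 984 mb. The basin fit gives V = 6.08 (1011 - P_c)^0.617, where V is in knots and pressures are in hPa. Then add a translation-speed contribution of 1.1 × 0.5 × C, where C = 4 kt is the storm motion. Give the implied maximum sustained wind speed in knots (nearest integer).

ΔP = 1011 − 984 = 27 mb.
27^0.617 ≈ 7.641.
V ≈ 6.08 × 7.641 ≈ 46.5 kt.
Translation term: 1.1 × 0.5 × 4 = 2.2 kt.
Corrected V ≈ 48.7 kt → 49 kt.

49 kt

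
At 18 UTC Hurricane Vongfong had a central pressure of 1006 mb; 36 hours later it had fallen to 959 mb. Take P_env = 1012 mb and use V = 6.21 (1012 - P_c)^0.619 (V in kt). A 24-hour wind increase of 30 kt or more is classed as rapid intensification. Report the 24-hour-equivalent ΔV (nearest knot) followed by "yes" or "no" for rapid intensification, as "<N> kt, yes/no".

36 kt, yes

V₁: ΔP = 6, V ≈ 6.21 × 6^0.619 ≈ 18.83 kt.
V₂: ΔP = 53, V ≈ 6.21 × 53^0.619 ≈ 72.51 kt.
ΔV over 36 h = 53.68 kt → 24 h equivalent = 53.68 × 24/36 ≈ 35.79 kt.
36 kt ≥ 30 kt ⇒ rapid intensification.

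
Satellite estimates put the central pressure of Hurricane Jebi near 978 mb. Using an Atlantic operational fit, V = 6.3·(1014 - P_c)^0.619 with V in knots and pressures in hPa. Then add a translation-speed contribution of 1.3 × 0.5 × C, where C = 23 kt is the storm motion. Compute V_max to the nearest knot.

ΔP = 1014 − 978 = 36 mb.
36^0.619 ≈ 9.191.
V ≈ 6.3 × 9.191 ≈ 57.9 kt.
Translation term: 1.3 × 0.5 × 23 = 14.95 kt.
Corrected V ≈ 72.85 kt → 73 kt.

73 kt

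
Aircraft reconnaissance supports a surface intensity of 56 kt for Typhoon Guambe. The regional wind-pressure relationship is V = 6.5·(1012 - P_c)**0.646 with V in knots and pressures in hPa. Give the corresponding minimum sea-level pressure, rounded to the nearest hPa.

ΔP = (V / 6.5)^(1/0.646) = (56/6.5)^1.548.
56/6.5 = 8.615; 8.615^1.548 ≈ 28.04 hPa.
P_c = 1012 − 28.04 = 983.96 ≈ 984 hPa.

984 hPa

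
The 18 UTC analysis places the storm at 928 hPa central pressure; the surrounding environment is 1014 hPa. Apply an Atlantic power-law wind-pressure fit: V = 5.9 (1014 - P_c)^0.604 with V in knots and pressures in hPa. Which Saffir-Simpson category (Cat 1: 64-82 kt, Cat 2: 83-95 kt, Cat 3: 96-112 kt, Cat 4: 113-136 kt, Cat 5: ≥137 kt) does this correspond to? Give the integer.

ΔP = 1014 − 928 = 86 hPa.
V ≈ 5.9 × 86^0.604 = 5.9 × 14.74 ≈ 87 kt.
87 kt falls in the Category 2 band.

2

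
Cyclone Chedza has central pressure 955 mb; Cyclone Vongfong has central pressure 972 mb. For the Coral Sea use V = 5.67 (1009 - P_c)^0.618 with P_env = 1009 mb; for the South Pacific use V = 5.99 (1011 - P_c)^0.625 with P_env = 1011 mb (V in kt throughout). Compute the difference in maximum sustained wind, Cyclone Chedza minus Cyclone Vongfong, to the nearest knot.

8 kt

Cyclone Chedza: ΔP = 54; V ≈ 5.67 × 54^0.618 ≈ 66.71 kt.
Cyclone Vongfong: ΔP = 39; V ≈ 5.99 × 39^0.625 ≈ 59.13 kt.
Difference ≈ 66.71 − 59.13 = 7.58 → 8 kt.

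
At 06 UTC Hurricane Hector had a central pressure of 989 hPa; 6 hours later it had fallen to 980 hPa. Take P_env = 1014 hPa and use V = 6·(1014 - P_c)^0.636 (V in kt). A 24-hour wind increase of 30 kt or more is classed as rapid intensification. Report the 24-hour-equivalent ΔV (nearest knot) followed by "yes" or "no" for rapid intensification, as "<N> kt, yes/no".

40 kt, yes

V₁: ΔP = 25, V ≈ 6 × 25^0.636 ≈ 46.48 kt.
V₂: ΔP = 34, V ≈ 6 × 34^0.636 ≈ 56.52 kt.
ΔV over 6 h = 10.04 kt → 24 h equivalent = 10.04 × 24/6 ≈ 40.16 kt.
40 kt ≥ 30 kt ⇒ rapid intensification.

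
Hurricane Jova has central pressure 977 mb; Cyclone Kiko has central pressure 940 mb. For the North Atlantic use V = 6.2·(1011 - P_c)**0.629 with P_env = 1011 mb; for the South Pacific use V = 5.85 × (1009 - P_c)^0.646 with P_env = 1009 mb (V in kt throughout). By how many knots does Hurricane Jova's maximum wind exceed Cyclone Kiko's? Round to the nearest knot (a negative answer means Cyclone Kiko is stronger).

-33 kt

Hurricane Jova: ΔP = 34; V ≈ 6.2 × 34^0.629 ≈ 56.98 kt.
Cyclone Kiko: ΔP = 69; V ≈ 5.85 × 69^0.646 ≈ 90.17 kt.
Difference ≈ 56.98 − 90.17 = -33.19 → -33 kt.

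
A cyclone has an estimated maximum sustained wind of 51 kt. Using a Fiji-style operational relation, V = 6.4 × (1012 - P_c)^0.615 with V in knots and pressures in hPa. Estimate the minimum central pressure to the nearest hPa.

ΔP = (V / 6.4)^(1/0.615) = (51/6.4)^1.626.
51/6.4 = 7.969; 7.969^1.626 ≈ 29.22 hPa.
P_c = 1012 − 29.22 = 982.78 ≈ 983 hPa.

983 hPa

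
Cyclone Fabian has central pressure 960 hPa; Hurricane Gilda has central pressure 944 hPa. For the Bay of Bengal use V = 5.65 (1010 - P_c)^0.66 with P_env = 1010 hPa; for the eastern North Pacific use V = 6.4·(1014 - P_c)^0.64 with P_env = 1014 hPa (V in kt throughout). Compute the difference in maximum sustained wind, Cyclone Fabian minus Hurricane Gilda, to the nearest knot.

-22 kt

Cyclone Fabian: ΔP = 50; V ≈ 5.65 × 50^0.66 ≈ 74.71 kt.
Hurricane Gilda: ΔP = 70; V ≈ 6.4 × 70^0.64 ≈ 97.06 kt.
Difference ≈ 74.71 − 97.06 = -22.35 → -22 kt.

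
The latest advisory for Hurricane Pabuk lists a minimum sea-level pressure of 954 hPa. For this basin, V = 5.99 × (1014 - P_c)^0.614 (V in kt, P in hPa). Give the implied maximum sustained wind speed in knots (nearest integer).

74 kt

ΔP = 1014 − 954 = 60 hPa.
60^0.614 ≈ 12.353.
V ≈ 5.99 × 12.353 ≈ 74.0 kt.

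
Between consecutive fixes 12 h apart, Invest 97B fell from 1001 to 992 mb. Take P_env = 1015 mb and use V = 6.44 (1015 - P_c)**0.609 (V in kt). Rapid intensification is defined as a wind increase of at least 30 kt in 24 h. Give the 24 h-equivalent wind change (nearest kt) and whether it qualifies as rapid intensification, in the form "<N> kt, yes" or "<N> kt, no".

23 kt, no

V₁: ΔP = 14, V ≈ 6.44 × 14^0.609 ≈ 32.13 kt.
V₂: ΔP = 23, V ≈ 6.44 × 23^0.609 ≈ 43.47 kt.
ΔV over 12 h = 11.34 kt → 24 h equivalent = 11.34 × 24/12 ≈ 22.68 kt.
23 kt < 30 kt ⇒ not rapid intensification.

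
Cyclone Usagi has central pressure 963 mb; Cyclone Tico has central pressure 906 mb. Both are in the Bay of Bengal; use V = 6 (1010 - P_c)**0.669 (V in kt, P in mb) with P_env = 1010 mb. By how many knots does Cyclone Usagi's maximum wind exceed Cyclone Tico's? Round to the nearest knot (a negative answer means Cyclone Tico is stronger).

-55 kt

Cyclone Usagi: ΔP = 47; V ≈ 6 × 47^0.669 ≈ 78.85 kt.
Cyclone Tico: ΔP = 104; V ≈ 6 × 104^0.669 ≈ 134.14 kt.
Difference ≈ 78.85 − 134.14 = -55.29 → -55 kt.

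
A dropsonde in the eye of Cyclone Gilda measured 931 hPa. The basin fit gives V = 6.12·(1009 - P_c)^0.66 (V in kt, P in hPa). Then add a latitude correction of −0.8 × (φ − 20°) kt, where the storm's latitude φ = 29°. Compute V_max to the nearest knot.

101 kt

ΔP = 1009 − 931 = 78 hPa.
78^0.66 ≈ 17.733.
V ≈ 6.12 × 17.733 ≈ 108.5 kt.
Latitude correction: −0.8 × (29 − 20) = -7.2 kt.
Corrected V ≈ 101.3 kt → 101 kt.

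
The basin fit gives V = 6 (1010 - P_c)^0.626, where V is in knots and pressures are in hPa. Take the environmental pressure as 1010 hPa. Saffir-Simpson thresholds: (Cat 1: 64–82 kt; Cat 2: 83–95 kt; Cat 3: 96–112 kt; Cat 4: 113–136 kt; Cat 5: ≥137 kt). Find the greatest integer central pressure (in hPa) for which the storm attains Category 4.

901 hPa

Category 4 begins at V = 113 kt.
Required ΔP = (113/6)^(1/0.626) = 18.833^1.597 ≈ 108.80 hPa.
P_c ≤ 1010 − 108.80 = 901.20, so the highest integer P_c is 901 hPa.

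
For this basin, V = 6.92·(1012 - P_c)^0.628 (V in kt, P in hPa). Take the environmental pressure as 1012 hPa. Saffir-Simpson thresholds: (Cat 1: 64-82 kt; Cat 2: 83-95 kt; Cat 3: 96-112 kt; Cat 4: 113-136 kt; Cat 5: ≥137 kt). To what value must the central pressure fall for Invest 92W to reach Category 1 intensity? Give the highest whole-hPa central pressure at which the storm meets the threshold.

977 hPa

Category 1 begins at V = 64 kt.
Required ΔP = (64/6.92)^(1/0.628) = 9.249^1.592 ≈ 34.54 hPa.
P_c ≤ 1012 − 34.54 = 977.46, so the highest integer P_c is 977 hPa.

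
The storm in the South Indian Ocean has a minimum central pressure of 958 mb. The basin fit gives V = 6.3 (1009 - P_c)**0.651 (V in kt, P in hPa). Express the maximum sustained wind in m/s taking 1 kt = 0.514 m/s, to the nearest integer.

42 m/s

ΔP = 1009 − 958 = 51 mb.
V ≈ 6.3 × 51^0.651 = 6.3 × 12.931 ≈ 81.465 kt.
81.465 × 0.514 ≈ 41.87 m/s → 42 m/s.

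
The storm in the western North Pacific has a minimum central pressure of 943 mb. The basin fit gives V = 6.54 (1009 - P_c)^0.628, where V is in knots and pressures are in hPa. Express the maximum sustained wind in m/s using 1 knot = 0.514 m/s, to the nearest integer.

ΔP = 1009 − 943 = 66 mb.
V ≈ 6.54 × 66^0.628 = 6.54 × 13.889 ≈ 90.835 kt.
90.835 × 0.514 ≈ 46.69 m/s → 47 m/s.

47 m/s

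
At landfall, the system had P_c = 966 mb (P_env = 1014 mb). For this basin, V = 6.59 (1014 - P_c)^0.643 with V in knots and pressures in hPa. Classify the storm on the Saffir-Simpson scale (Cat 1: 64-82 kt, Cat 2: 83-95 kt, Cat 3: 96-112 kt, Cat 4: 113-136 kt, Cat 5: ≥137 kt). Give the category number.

1

ΔP = 1014 − 966 = 48 mb.
V ≈ 6.59 × 48^0.643 = 6.59 × 12.05 ≈ 79 kt.
79 kt falls in the Category 1 band.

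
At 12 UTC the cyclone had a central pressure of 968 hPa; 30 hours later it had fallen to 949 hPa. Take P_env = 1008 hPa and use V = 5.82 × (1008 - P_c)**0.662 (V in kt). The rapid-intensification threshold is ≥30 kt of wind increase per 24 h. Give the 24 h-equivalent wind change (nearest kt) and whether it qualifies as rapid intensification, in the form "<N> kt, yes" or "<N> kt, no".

V₁: ΔP = 40, V ≈ 5.82 × 40^0.662 ≈ 66.91 kt.
V₂: ΔP = 59, V ≈ 5.82 × 59^0.662 ≈ 86.54 kt.
ΔV over 30 h = 19.63 kt → 24 h equivalent = 19.63 × 24/30 ≈ 15.70 kt.
16 kt < 30 kt ⇒ not rapid intensification.

16 kt, no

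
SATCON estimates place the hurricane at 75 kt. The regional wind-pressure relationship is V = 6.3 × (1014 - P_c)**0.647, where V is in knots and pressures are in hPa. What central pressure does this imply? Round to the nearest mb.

ΔP = (V / 6.3)^(1/0.647) = (75/6.3)^1.546.
75/6.3 = 11.905; 11.905^1.546 ≈ 45.99 mb.
P_c = 1014 − 45.99 = 968.01 ≈ 968 mb.

968 mb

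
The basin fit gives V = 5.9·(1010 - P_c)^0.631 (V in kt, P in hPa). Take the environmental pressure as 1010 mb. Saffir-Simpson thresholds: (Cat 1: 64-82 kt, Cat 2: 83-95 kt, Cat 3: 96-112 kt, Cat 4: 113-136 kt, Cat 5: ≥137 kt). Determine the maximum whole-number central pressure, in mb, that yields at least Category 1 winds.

966 mb

Category 1 begins at V = 64 kt.
Required ΔP = (64/5.9)^(1/0.631) = 10.847^1.585 ≈ 43.73 mb.
P_c ≤ 1010 − 43.73 = 966.27, so the highest integer P_c is 966 mb.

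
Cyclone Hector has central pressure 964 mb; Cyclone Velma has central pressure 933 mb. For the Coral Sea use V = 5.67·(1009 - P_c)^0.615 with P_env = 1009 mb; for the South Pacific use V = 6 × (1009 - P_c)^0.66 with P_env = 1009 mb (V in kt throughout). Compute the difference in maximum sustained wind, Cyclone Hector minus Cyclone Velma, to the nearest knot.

Cyclone Hector: ΔP = 45; V ≈ 5.67 × 45^0.615 ≈ 58.93 kt.
Cyclone Velma: ΔP = 76; V ≈ 6 × 76^0.66 ≈ 104.59 kt.
Difference ≈ 58.93 − 104.59 = -45.66 → -46 kt.

-46 kt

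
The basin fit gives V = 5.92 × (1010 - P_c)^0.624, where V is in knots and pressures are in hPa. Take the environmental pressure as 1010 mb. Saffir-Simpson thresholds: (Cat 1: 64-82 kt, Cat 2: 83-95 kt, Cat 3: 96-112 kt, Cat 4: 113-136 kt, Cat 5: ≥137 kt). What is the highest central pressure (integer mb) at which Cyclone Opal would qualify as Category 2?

Category 2 begins at V = 83 kt.
Required ΔP = (83/5.92)^(1/0.624) = 14.020^1.603 ≈ 68.83 mb.
P_c ≤ 1010 − 68.83 = 941.17, so the highest integer P_c is 941 mb.

941 mb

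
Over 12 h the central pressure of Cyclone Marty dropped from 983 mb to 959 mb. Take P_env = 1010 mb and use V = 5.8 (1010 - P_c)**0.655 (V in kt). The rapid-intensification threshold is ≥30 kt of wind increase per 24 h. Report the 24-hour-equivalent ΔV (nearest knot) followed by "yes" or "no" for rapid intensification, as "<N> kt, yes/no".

V₁: ΔP = 27, V ≈ 5.8 × 27^0.655 ≈ 50.23 kt.
V₂: ΔP = 51, V ≈ 5.8 × 51^0.655 ≈ 76.19 kt.
ΔV over 12 h = 25.96 kt → 24 h equivalent = 25.96 × 24/12 ≈ 51.92 kt.
52 kt ≥ 30 kt ⇒ rapid intensification.

52 kt, yes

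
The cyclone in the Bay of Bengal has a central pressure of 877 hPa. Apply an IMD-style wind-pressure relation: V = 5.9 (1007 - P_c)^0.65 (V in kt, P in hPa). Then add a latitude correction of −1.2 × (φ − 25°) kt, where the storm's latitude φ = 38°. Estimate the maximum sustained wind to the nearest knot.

124 kt

ΔP = 1007 − 877 = 130 hPa.
130^0.65 ≈ 23.663.
V ≈ 5.9 × 23.663 ≈ 139.6 kt.
Latitude correction: −1.2 × (38 − 25) = -15.6 kt.
Corrected V ≈ 124 kt → 124 kt.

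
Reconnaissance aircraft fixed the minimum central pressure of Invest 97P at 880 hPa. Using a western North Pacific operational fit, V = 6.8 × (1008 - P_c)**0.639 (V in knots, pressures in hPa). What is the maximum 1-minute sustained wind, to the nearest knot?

ΔP = 1008 − 880 = 128 hPa.
128^0.639 ≈ 22.208.
V ≈ 6.8 × 22.208 ≈ 151.0 kt.

151 kt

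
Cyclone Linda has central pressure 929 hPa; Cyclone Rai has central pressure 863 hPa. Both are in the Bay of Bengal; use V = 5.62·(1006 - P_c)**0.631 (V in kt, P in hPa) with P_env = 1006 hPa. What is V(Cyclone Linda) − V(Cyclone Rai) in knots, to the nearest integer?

Cyclone Linda: ΔP = 77; V ≈ 5.62 × 77^0.631 ≈ 87.12 kt.
Cyclone Rai: ΔP = 143; V ≈ 5.62 × 143^0.631 ≈ 128.75 kt.
Difference ≈ 87.12 − 128.75 = -41.63 → -42 kt.

-42 kt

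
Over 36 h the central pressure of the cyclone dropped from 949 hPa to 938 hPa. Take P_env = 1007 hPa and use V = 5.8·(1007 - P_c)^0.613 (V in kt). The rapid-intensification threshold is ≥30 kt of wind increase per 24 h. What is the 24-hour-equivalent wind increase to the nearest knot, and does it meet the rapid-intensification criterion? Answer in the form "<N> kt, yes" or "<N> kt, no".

V₁: ΔP = 58, V ≈ 5.8 × 58^0.613 ≈ 69.89 kt.
V₂: ΔP = 69, V ≈ 5.8 × 69^0.613 ≈ 77.74 kt.
ΔV over 36 h = 7.85 kt → 24 h equivalent = 7.85 × 24/36 ≈ 5.23 kt.
5 kt < 30 kt ⇒ not rapid intensification.

5 kt, no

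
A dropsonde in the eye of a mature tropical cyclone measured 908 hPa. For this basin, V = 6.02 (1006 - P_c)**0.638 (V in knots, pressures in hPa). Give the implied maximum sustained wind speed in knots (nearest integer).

ΔP = 1006 − 908 = 98 hPa.
98^0.638 ≈ 18.638.
V ≈ 6.02 × 18.638 ≈ 112.2 kt.

112 kt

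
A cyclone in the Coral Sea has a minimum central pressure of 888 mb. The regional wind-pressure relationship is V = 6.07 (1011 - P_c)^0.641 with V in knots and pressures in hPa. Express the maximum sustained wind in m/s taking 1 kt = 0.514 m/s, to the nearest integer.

68 m/s

ΔP = 1011 − 888 = 123 mb.
V ≈ 6.07 × 123^0.641 = 6.07 × 21.859 ≈ 132.684 kt.
132.684 × 0.514 ≈ 68.20 m/s → 68 m/s.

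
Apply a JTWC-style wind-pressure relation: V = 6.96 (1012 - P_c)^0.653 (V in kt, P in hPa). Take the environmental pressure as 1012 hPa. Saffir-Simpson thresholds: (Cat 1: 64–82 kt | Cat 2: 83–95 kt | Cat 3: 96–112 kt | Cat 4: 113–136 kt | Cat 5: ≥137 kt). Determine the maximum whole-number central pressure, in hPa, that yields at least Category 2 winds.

Category 2 begins at V = 83 kt.
Required ΔP = (83/6.96)^(1/0.653) = 11.925^1.531 ≈ 44.51 hPa.
P_c ≤ 1012 − 44.51 = 967.49, so the highest integer P_c is 967 hPa.

967 hPa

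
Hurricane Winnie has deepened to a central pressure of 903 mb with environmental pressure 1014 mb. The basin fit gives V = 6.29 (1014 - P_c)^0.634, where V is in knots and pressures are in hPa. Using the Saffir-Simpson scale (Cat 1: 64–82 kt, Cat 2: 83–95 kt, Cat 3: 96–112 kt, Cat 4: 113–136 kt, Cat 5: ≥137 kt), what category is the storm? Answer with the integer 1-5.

4

ΔP = 1014 − 903 = 111 mb.
V ≈ 6.29 × 111^0.634 = 6.29 × 19.80 ≈ 125 kt.
125 kt falls in the Category 4 band.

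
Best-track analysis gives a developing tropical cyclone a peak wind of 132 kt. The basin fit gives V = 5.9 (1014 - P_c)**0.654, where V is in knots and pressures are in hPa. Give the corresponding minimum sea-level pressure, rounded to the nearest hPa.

898 hPa

ΔP = (V / 5.9)^(1/0.654) = (132/5.9)^1.529.
132/5.9 = 22.373; 22.373^1.529 ≈ 115.82 hPa.
P_c = 1014 − 115.82 = 898.18 ≈ 898 hPa.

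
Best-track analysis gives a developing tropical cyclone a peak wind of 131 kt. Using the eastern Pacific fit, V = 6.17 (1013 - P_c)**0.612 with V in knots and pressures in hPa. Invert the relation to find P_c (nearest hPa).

866 hPa

ΔP = (V / 6.17)^(1/0.612) = (131/6.17)^1.634.
131/6.17 = 21.232; 21.232^1.634 ≈ 147.33 hPa.
P_c = 1013 − 147.33 = 865.67 ≈ 866 hPa.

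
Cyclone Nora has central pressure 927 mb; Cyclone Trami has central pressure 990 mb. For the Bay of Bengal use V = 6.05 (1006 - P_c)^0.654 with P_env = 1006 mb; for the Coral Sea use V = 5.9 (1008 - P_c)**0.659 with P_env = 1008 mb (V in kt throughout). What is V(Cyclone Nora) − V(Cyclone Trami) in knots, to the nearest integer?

Cyclone Nora: ΔP = 79; V ≈ 6.05 × 79^0.654 ≈ 105.39 kt.
Cyclone Trami: ΔP = 18; V ≈ 5.9 × 18^0.659 ≈ 39.63 kt.
Difference ≈ 105.39 − 39.63 = 65.76 → 66 kt.

66 kt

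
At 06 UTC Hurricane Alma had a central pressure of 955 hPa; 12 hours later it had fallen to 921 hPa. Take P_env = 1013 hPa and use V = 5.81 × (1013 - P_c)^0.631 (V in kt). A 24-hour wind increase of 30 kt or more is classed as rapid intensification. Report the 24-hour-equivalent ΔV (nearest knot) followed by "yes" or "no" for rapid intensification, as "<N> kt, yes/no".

V₁: ΔP = 58, V ≈ 5.81 × 58^0.631 ≈ 75.32 kt.
V₂: ΔP = 92, V ≈ 5.81 × 92^0.631 ≈ 100.77 kt.
ΔV over 12 h = 25.45 kt → 24 h equivalent = 25.45 × 24/12 ≈ 50.90 kt.
51 kt ≥ 30 kt ⇒ rapid intensification.

51 kt, yes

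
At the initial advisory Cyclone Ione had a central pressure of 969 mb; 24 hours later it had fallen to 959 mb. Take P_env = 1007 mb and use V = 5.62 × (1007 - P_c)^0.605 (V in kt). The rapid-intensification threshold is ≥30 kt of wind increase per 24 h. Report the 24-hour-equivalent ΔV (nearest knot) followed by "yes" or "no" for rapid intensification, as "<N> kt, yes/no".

V₁: ΔP = 38, V ≈ 5.62 × 38^0.605 ≈ 50.76 kt.
V₂: ΔP = 48, V ≈ 5.62 × 48^0.605 ≈ 58.46 kt.
ΔV over 24 h = 7.70 kt → 24 h equivalent = 7.70 × 24/24 ≈ 7.70 kt.
8 kt < 30 kt ⇒ not rapid intensification.

8 kt, no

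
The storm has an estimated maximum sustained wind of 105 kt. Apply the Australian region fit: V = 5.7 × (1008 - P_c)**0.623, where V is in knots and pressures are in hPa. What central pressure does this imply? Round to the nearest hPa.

901 hPa

ΔP = (V / 5.7)^(1/0.623) = (105/5.7)^1.605.
105/5.7 = 18.421; 18.421^1.605 ≈ 107.40 hPa.
P_c = 1008 − 107.40 = 900.60 ≈ 901 hPa.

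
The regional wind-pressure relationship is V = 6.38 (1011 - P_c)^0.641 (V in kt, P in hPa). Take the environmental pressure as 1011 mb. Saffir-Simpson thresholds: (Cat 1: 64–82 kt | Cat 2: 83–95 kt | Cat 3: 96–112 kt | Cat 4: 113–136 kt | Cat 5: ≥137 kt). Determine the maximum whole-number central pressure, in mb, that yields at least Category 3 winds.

942 mb

Category 3 begins at V = 96 kt.
Required ΔP = (96/6.38)^(1/0.641) = 15.047^1.560 ≈ 68.69 mb.
P_c ≤ 1011 − 68.69 = 942.31, so the highest integer P_c is 942 mb.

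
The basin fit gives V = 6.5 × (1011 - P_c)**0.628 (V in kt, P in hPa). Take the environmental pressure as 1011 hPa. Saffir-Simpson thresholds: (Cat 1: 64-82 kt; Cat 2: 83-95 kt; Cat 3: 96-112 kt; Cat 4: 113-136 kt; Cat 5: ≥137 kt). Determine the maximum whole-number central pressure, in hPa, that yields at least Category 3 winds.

938 hPa

Category 3 begins at V = 96 kt.
Required ΔP = (96/6.5)^(1/0.628) = 14.769^1.592 ≈ 72.78 hPa.
P_c ≤ 1011 − 72.78 = 938.22, so the highest integer P_c is 938 hPa.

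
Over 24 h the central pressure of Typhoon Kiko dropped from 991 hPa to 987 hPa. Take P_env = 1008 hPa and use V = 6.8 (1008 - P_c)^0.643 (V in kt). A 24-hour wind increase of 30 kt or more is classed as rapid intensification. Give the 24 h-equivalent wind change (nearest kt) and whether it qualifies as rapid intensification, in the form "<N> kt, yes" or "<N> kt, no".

6 kt, no

V₁: ΔP = 17, V ≈ 6.8 × 17^0.643 ≈ 42.04 kt.
V₂: ΔP = 21, V ≈ 6.8 × 21^0.643 ≈ 48.16 kt.
ΔV over 24 h = 6.12 kt → 24 h equivalent = 6.12 × 24/24 ≈ 6.12 kt.
6 kt < 30 kt ⇒ not rapid intensification.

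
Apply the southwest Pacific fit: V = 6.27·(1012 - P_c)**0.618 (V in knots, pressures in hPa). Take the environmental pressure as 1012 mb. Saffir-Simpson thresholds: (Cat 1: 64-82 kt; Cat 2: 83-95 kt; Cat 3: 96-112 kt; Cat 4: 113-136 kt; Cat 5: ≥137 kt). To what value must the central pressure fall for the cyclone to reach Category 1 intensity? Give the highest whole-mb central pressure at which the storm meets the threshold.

Category 1 begins at V = 64 kt.
Required ΔP = (64/6.27)^(1/0.618) = 10.207^1.618 ≈ 42.91 mb.
P_c ≤ 1012 − 42.91 = 969.09, so the highest integer P_c is 969 mb.

969 mb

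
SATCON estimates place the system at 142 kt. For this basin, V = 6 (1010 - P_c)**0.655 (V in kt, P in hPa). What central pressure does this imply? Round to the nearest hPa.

ΔP = (V / 6)^(1/0.655) = (142/6)^1.527.
142/6 = 23.667; 23.667^1.527 ≈ 125.29 hPa.
P_c = 1010 − 125.29 = 884.71 ≈ 885 hPa.

885 hPa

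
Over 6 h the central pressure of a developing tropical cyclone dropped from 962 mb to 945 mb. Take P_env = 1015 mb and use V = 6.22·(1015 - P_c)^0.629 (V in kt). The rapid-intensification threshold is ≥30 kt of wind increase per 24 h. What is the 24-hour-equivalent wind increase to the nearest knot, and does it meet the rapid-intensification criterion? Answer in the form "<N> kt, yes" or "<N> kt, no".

58 kt, yes

V₁: ΔP = 53, V ≈ 6.22 × 53^0.629 ≈ 75.57 kt.
V₂: ΔP = 70, V ≈ 6.22 × 70^0.629 ≈ 90.02 kt.
ΔV over 6 h = 14.45 kt → 24 h equivalent = 14.45 × 24/6 ≈ 57.80 kt.
58 kt ≥ 30 kt ⇒ rapid intensification.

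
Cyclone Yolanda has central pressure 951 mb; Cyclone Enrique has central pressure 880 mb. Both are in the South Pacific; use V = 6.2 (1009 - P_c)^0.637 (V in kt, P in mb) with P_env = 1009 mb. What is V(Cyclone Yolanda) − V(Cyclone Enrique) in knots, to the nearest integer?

Cyclone Yolanda: ΔP = 58; V ≈ 6.2 × 58^0.637 ≈ 82.36 kt.
Cyclone Enrique: ΔP = 129; V ≈ 6.2 × 129^0.637 ≈ 137.04 kt.
Difference ≈ 82.36 − 137.04 = -54.68 → -55 kt.

-55 kt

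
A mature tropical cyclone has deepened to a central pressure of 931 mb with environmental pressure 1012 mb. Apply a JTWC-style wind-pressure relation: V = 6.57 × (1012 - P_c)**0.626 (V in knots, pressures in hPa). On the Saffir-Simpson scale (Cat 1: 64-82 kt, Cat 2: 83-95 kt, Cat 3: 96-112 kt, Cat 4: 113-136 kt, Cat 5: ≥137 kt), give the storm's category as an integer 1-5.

ΔP = 1012 − 931 = 81 mb.
V ≈ 6.57 × 81^0.626 = 6.57 × 15.66 ≈ 103 kt.
103 kt falls in the Category 3 band.

3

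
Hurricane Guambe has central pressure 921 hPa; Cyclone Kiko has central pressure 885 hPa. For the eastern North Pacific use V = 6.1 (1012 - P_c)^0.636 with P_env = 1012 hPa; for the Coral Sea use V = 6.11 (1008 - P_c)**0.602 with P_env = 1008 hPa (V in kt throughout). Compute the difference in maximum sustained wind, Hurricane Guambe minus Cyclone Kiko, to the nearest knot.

Hurricane Guambe: ΔP = 91; V ≈ 6.1 × 91^0.636 ≈ 107.47 kt.
Cyclone Kiko: ΔP = 123; V ≈ 6.11 × 123^0.602 ≈ 110.70 kt.
Difference ≈ 107.47 − 110.70 = -3.23 → -3 kt.

-3 kt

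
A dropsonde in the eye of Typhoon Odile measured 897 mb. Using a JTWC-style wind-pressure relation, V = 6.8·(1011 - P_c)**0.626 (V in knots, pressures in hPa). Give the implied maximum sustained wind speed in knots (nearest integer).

132 kt

ΔP = 1011 − 897 = 114 mb.
114^0.626 ≈ 19.392.
V ≈ 6.8 × 19.392 ≈ 131.9 kt.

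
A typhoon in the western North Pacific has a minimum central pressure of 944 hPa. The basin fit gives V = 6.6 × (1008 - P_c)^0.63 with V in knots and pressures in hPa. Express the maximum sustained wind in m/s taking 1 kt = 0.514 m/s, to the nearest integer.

ΔP = 1008 − 944 = 64 hPa.
V ≈ 6.6 × 64^0.63 = 6.6 × 13.737 ≈ 90.665 kt.
90.665 × 0.514 ≈ 46.60 m/s → 47 m/s.

47 m/s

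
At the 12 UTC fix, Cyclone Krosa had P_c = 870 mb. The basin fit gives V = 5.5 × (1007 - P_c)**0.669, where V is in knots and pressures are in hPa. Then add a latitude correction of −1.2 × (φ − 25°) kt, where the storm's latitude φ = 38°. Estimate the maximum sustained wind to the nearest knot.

132 kt

ΔP = 1007 − 870 = 137 mb.
137^0.669 ≈ 26.882.
V ≈ 5.5 × 26.882 ≈ 147.9 kt.
Latitude correction: −1.2 × (38 − 25) = -15.6 kt.
Corrected V ≈ 132.3 kt → 132 kt.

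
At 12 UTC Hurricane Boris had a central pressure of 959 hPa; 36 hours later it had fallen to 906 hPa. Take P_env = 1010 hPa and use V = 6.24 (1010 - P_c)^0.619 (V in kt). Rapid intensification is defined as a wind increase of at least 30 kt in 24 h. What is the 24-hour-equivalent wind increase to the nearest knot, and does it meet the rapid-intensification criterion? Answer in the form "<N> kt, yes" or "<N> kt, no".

V₁: ΔP = 51, V ≈ 6.24 × 51^0.619 ≈ 71.15 kt.
V₂: ΔP = 104, V ≈ 6.24 × 104^0.619 ≈ 110.59 kt.
ΔV over 36 h = 39.44 kt → 24 h equivalent = 39.44 × 24/36 ≈ 26.29 kt.
26 kt < 30 kt ⇒ not rapid intensification.

26 kt, no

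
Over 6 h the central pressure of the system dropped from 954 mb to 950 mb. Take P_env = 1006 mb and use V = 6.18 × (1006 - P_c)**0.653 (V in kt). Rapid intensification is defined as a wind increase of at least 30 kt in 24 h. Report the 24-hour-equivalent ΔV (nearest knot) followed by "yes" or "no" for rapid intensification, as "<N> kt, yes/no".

V₁: ΔP = 52, V ≈ 6.18 × 52^0.653 ≈ 81.57 kt.
V₂: ΔP = 56, V ≈ 6.18 × 56^0.653 ≈ 85.62 kt.
ΔV over 6 h = 4.05 kt → 24 h equivalent = 4.05 × 24/6 ≈ 16.20 kt.
16 kt < 30 kt ⇒ not rapid intensification.

16 kt, no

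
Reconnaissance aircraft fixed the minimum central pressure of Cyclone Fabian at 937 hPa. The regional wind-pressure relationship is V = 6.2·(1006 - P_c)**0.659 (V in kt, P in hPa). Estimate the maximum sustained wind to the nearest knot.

101 kt

ΔP = 1006 − 937 = 69 hPa.
69^0.659 ≈ 16.286.
V ≈ 6.2 × 16.286 ≈ 101.0 kt.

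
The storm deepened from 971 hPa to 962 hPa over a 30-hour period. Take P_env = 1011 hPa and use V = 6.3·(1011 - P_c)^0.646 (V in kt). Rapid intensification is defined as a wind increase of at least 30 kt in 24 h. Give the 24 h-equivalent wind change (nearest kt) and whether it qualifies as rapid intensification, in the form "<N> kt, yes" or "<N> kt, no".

8 kt, no

V₁: ΔP = 40, V ≈ 6.3 × 40^0.646 ≈ 68.28 kt.
V₂: ΔP = 49, V ≈ 6.3 × 49^0.646 ≈ 77.84 kt.
ΔV over 30 h = 9.56 kt → 24 h equivalent = 9.56 × 24/30 ≈ 7.65 kt.
8 kt < 30 kt ⇒ not rapid intensification.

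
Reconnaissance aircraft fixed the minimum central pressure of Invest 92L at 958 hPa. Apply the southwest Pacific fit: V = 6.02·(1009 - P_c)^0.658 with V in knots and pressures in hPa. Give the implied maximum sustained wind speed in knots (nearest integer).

ΔP = 1009 − 958 = 51 hPa.
51^0.658 ≈ 13.292.
V ≈ 6.02 × 13.292 ≈ 80.0 kt.

80 kt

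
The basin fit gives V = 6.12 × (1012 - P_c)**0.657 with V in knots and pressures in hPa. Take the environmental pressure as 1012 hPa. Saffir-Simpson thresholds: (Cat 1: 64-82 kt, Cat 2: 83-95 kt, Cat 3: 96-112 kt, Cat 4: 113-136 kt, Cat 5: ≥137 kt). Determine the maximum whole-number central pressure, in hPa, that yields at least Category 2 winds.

959 hPa

Category 2 begins at V = 83 kt.
Required ΔP = (83/6.12)^(1/0.657) = 13.562^1.522 ≈ 52.90 hPa.
P_c ≤ 1012 − 52.90 = 959.10, so the highest integer P_c is 959 hPa.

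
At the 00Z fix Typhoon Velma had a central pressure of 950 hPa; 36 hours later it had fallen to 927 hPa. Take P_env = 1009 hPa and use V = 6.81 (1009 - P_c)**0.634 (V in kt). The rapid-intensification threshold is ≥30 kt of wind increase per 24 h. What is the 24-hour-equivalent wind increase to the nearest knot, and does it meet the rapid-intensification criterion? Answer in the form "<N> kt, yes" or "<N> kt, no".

V₁: ΔP = 59, V ≈ 6.81 × 59^0.634 ≈ 90.34 kt.
V₂: ΔP = 82, V ≈ 6.81 × 82^0.634 ≈ 111.30 kt.
ΔV over 36 h = 20.96 kt → 24 h equivalent = 20.96 × 24/36 ≈ 13.97 kt.
14 kt < 30 kt ⇒ not rapid intensification.

14 kt, no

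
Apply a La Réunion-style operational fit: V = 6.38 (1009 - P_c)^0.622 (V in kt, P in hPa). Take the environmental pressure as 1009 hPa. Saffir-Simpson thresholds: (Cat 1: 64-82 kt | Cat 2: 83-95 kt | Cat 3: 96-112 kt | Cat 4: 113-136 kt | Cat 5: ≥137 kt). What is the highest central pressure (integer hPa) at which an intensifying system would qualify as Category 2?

947 hPa

Category 2 begins at V = 83 kt.
Required ΔP = (83/6.38)^(1/0.622) = 13.009^1.608 ≈ 61.86 hPa.
P_c ≤ 1009 − 61.86 = 947.14, so the highest integer P_c is 947 hPa.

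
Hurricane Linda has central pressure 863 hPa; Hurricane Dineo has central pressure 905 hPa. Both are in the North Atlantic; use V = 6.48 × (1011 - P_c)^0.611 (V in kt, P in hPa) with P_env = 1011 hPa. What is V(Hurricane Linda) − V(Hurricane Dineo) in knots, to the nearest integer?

25 kt

Hurricane Linda: ΔP = 148; V ≈ 6.48 × 148^0.611 ≈ 137.28 kt.
Hurricane Dineo: ΔP = 106; V ≈ 6.48 × 106^0.611 ≈ 111.95 kt.
Difference ≈ 137.28 − 111.95 = 25.33 → 25 kt.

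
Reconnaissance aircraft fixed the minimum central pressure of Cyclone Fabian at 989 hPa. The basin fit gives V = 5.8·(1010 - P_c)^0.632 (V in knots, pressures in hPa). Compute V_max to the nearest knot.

40 kt

ΔP = 1010 − 989 = 21 hPa.
21^0.632 ≈ 6.849.
V ≈ 5.8 × 6.849 ≈ 39.7 kt.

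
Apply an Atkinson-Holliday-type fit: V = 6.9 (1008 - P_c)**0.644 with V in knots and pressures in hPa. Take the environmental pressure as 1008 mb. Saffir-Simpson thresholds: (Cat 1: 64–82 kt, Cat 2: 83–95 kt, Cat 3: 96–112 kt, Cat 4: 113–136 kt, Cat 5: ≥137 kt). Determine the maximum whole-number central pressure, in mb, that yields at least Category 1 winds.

Category 1 begins at V = 64 kt.
Required ΔP = (64/6.9)^(1/0.644) = 9.275^1.553 ≈ 31.77 mb.
P_c ≤ 1008 − 31.77 = 976.23, so the highest integer P_c is 976 mb.

976 mb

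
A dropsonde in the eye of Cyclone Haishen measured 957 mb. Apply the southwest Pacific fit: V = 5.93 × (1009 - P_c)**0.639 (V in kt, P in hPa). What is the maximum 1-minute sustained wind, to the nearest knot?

74 kt

ΔP = 1009 − 957 = 52 mb.
52^0.639 ≈ 12.489.
V ≈ 5.93 × 12.489 ≈ 74.1 kt.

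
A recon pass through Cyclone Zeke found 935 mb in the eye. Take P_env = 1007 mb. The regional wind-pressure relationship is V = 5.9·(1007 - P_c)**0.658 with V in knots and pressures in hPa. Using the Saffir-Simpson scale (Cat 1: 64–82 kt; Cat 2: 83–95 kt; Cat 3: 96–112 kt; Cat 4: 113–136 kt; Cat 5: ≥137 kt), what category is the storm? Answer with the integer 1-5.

ΔP = 1007 − 935 = 72 mb.
V ≈ 5.9 × 72^0.658 = 5.9 × 16.68 ≈ 98 kt.
98 kt falls in the Category 3 band.

3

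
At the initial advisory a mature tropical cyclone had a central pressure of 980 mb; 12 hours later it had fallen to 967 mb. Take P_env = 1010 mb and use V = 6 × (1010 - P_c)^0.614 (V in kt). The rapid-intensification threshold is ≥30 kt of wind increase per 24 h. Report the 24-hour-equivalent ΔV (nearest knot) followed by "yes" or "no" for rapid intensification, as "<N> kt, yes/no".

V₁: ΔP = 30, V ≈ 6 × 30^0.614 ≈ 48.43 kt.
V₂: ΔP = 43, V ≈ 6 × 43^0.614 ≈ 60.41 kt.
ΔV over 12 h = 11.98 kt → 24 h equivalent = 11.98 × 24/12 ≈ 23.96 kt.
24 kt < 30 kt ⇒ not rapid intensification.

24 kt, no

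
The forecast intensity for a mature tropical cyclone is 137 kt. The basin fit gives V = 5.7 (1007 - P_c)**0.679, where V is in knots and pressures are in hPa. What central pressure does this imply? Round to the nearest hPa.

899 hPa

ΔP = (V / 5.7)^(1/0.679) = (137/5.7)^1.473.
137/5.7 = 24.035; 24.035^1.473 ≈ 108.06 hPa.
P_c = 1007 − 108.06 = 898.94 ≈ 899 hPa.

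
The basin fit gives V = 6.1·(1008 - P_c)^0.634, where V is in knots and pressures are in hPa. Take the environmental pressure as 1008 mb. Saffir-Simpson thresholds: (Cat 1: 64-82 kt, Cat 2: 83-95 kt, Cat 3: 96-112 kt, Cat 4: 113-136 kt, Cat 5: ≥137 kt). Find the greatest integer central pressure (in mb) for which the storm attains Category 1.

Category 1 begins at V = 64 kt.
Required ΔP = (64/6.1)^(1/0.634) = 10.492^1.577 ≈ 40.75 mb.
P_c ≤ 1008 − 40.75 = 967.25, so the highest integer P_c is 967 mb.

967 mb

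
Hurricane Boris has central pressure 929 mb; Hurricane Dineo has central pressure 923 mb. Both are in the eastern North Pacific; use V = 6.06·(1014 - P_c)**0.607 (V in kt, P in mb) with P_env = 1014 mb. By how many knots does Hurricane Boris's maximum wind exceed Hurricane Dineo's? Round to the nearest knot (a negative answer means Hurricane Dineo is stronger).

Hurricane Boris: ΔP = 85; V ≈ 6.06 × 85^0.607 ≈ 89.87 kt.
Hurricane Dineo: ΔP = 91; V ≈ 6.06 × 91^0.607 ≈ 93.67 kt.
Difference ≈ 89.87 − 93.67 = -3.80 → -4 kt.

-4 kt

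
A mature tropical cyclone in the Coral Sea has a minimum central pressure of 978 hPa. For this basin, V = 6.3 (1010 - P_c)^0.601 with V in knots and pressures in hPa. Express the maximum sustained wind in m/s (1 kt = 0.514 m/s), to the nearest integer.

26 m/s

ΔP = 1010 − 978 = 32 hPa.
V ≈ 6.3 × 32^0.601 = 6.3 × 8.028 ≈ 50.575 kt.
50.575 × 0.514 ≈ 26.00 m/s → 26 m/s.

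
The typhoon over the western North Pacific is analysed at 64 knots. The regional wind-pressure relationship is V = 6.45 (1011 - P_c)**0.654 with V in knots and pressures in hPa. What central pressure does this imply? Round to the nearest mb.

978 mb

ΔP = (V / 6.45)^(1/0.654) = (64/6.45)^1.529.
64/6.45 = 9.922; 9.922^1.529 ≈ 33.41 mb.
P_c = 1011 − 33.41 = 977.59 ≈ 978 mb.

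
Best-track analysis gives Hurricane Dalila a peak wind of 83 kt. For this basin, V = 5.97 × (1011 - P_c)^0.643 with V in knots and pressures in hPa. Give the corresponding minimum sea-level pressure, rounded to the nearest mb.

ΔP = (V / 5.97)^(1/0.643) = (83/5.97)^1.555.
83/5.97 = 13.903; 13.903^1.555 ≈ 59.95 mb.
P_c = 1011 − 59.95 = 951.05 ≈ 951 mb.

951 mb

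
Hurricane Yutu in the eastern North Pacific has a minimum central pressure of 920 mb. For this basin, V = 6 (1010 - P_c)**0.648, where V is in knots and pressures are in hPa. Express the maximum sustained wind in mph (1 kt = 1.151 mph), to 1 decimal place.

127.5 mph

ΔP = 1010 − 920 = 90 mb.
V ≈ 6 × 90^0.648 = 6 × 18.465 ≈ 110.790 kt.
110.790 × 1.151 ≈ 127.52 mph → 127.5 mph.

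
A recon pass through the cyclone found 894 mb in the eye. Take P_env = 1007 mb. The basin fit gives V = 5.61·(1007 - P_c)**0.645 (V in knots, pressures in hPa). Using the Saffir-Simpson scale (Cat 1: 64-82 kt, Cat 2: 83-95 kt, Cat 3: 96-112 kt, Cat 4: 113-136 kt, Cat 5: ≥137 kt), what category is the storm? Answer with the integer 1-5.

4

ΔP = 1007 − 894 = 113 mb.
V ≈ 5.61 × 113^0.645 = 5.61 × 21.10 ≈ 118 kt.
118 kt falls in the Category 4 band.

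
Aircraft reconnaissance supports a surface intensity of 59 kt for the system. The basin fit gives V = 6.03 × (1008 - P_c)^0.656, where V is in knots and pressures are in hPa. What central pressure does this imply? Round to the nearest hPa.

976 hPa

ΔP = (V / 6.03)^(1/0.656) = (59/6.03)^1.524.
59/6.03 = 9.784; 9.784^1.524 ≈ 32.36 hPa.
P_c = 1008 − 32.36 = 975.64 ≈ 976 hPa.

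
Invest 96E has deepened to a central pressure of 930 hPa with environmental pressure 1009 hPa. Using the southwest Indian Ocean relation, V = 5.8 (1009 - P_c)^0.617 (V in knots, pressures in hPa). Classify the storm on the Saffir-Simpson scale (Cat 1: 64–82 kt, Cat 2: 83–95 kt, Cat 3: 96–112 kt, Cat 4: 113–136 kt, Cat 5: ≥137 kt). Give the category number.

ΔP = 1009 − 930 = 79 hPa.
V ≈ 5.8 × 79^0.617 = 5.8 × 14.82 ≈ 86 kt.
86 kt falls in the Category 2 band.

2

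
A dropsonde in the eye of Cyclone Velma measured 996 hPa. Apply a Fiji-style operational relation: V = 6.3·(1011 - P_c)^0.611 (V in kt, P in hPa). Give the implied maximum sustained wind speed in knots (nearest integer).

33 kt

ΔP = 1011 − 996 = 15 hPa.
15^0.611 ≈ 5.231.
V ≈ 6.3 × 5.231 ≈ 33.0 kt.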